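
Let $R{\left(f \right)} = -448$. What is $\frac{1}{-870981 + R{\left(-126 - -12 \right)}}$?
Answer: $- \frac{1}{871429} \approx -1.1475 \cdot 10^{-6}$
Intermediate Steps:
$\frac{1}{-870981 + R{\left(-126 - -12 \right)}} = \frac{1}{-870981 - 448} = \frac{1}{-871429} = - \frac{1}{871429}$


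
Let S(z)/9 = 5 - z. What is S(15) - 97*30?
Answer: -3000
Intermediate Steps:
S(z) = 45 - 9*z (S(z) = 9*(5 - z) = 45 - 9*z)
S(15) - 97*30 = (45 - 9*15) - 97*30 = (45 - 135) - 2910 = -90 - 2910 = -3000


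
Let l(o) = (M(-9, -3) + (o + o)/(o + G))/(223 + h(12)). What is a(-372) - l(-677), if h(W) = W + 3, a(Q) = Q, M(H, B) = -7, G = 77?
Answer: -26559377/71400 ≈ -371.98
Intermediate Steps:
h(W) = 3 + W
l(o) = -1/34 + o/(119*(77 + o)) (l(o) = (-7 + (o + o)/(o + 77))/(223 + (3 + 12)) = (-7 + (2*o)/(77 + o))/(223 + 15) = (-7 + 2*o/(77 + o))/238 = (-7 + 2*o/(77 + o))*(1/238) = -1/34 + o/(119*(77 + o)))
a(-372) - l(-677) = -372 - (-539 - 5*(-677))/(238*(77 - 677)) = -372 - (-539 + 3385)/(238*(-600)) = -372 - (-1)*2846/(238*600) = -372 - 1*(-1423/71400) = -372 + 1423/71400 = -26559377/71400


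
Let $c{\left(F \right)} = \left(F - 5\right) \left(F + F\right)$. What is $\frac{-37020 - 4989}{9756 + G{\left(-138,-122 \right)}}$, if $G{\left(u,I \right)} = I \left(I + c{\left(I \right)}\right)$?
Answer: $\frac{42009}{3755896} \approx 0.011185$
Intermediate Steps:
$c{\left(F \right)} = 2 F \left(-5 + F\right)$ ($c{\left(F \right)} = \left(-5 + F\right) 2 F = 2 F \left(-5 + F\right)$)
$G{\left(u,I \right)} = I \left(I + 2 I \left(-5 + I\right)\right)$
$\frac{-37020 - 4989}{9756 + G{\left(-138,-122 \right)}} = \frac{-37020 - 4989}{9756 + \left(-122\right)^{2} \left(-9 + 2 \left(-122\right)\right)} = - \frac{42009}{9756 + 14884 \left(-9 - 244\right)} = - \frac{42009}{9756 + 14884 \left(-253\right)} = - \frac{42009}{9756 - 3765652} = - \frac{42009}{-3755896} = \left(-42009\right) \left(- \frac{1}{3755896}\right) = \frac{42009}{3755896}$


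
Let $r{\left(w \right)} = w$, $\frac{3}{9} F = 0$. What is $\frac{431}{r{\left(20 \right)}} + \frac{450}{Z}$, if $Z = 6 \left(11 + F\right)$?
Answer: $\frac{6241}{220} \approx 28.368$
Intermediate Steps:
$F = 0$ ($F = 3 \cdot 0 = 0$)
$Z = 66$ ($Z = 6 \left(11 + 0\right) = 6 \cdot 11 = 66$)
$\frac{431}{r{\left(20 \right)}} + \frac{450}{Z} = \frac{431}{20} + \frac{450}{66} = 431 \cdot \frac{1}{20} + 450 \cdot \frac{1}{66} = \frac{431}{20} + \frac{75}{11} = \frac{6241}{220}$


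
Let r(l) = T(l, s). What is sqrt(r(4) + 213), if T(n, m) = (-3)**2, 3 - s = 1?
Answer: sqrt(222) ≈ 14.900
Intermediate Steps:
s = 2 (s = 3 - 1*1 = 3 - 1 = 2)
T(n, m) = 9
r(l) = 9
sqrt(r(4) + 213) = sqrt(9 + 213) = sqrt(222)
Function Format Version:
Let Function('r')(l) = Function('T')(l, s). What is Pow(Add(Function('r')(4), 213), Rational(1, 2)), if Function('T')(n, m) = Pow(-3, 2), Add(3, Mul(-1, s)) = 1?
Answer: Pow(222, Rational(1, 2)) ≈ 14.900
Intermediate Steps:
s = 2 (s = Add(3, Mul(-1, 1)) = Add(3, -1) = 2)
Function('T')(n, m) = 9
Function('r')(l) = 9
Pow(Add(Function('r')(4), 213), Rational(1, 2)) = Pow(Add(9, 213), Rational(1, 2)) = Pow(222, Rational(1, 2))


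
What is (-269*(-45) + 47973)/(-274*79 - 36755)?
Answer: -20026/19467 ≈ -1.0287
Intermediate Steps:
(-269*(-45) + 47973)/(-274*79 - 36755) = (12105 + 47973)/(-21646 - 36755) = 60078/(-58401) = 60078*(-1/58401) = -20026/19467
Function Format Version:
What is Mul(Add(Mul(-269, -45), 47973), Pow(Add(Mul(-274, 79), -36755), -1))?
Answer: Rational(-20026, 19467) ≈ -1.0287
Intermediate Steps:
Mul(Add(Mul(-269, -45), 47973), Pow(Add(Mul(-274, 79), -36755), -1)) = Mul(Add(12105, 47973), Pow(Add(-21646, -36755), -1)) = Mul(60078, Pow(-58401, -1)) = Mul(60078, Rational(-1, 58401)) = Rational(-20026, 19467)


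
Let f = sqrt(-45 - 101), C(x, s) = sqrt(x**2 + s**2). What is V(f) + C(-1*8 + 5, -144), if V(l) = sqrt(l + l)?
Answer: 3*sqrt(2305) + 2**(3/4)*73**(1/4)*sqrt(I) ≈ 147.51 + 3.4761*I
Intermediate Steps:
C(x, s) = sqrt(s**2 + x**2)
f = I*sqrt(146) (f = sqrt(-146) = I*sqrt(146) ≈ 12.083*I)
V(l) = sqrt(2)*sqrt(l) (V(l) = sqrt(2*l) = sqrt(2)*sqrt(l))
V(f) + C(-1*8 + 5, -144) = sqrt(2)*sqrt(I*sqrt(146)) + sqrt((-144)**2 + (-1*8 + 5)**2) = sqrt(2)*(146**(1/4)*sqrt(I)) + sqrt(20736 + (-8 + 5)**2) = 2**(3/4)*73**(1/4)*sqrt(I) + sqrt(20736 + (-3)**2) = 2**(3/4)*73**(1/4)*sqrt(I) + sqrt(20736 + 9) = 2**(3/4)*73**(1/4)*sqrt(I) + sqrt(20745) = 2**(3/4)*73**(1/4)*sqrt(I) + 3*sqrt(2305) = 3*sqrt(2305) + 2**(3/4)*73**(1/4)*sqrt(I)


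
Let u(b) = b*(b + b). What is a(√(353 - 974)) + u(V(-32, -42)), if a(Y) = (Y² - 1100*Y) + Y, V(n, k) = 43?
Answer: 3077 - 3297*I*√69 ≈ 3077.0 - 27387.0*I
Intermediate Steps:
a(Y) = Y² - 1099*Y
u(b) = 2*b² (u(b) = b*(2*b) = 2*b²)
a(√(353 - 974)) + u(V(-32, -42)) = √(353 - 974)*(-1099 + √(353 - 974)) + 2*43² = √(-621)*(-1099 + √(-621)) + 2*1849 = (3*I*√69)*(-1099 + 3*I*√69) + 3698 = 3*I*√69*(-1099 + 3*I*√69) + 3698 = 3698 + 3*I*√69*(-1099 + 3*I*√69)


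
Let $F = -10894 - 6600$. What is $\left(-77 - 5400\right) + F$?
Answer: $-22971$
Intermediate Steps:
$F = -17494$ ($F = -10894 - 6600 = -17494$)
$\left(-77 - 5400\right) + F = \left(-77 - 5400\right) - 17494 = -5477 - 17494 = -22971$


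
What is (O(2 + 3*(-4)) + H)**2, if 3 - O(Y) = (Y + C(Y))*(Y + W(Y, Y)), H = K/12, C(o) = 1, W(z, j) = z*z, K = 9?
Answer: 10595025/16 ≈ 6.6219e+5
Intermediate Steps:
W(z, j) = z**2
H = 3/4 (H = 9/12 = 9*(1/12) = 3/4 ≈ 0.75000)
O(Y) = 3 - (1 + Y)*(Y + Y**2) (O(Y) = 3 - (Y + 1)*(Y + Y**2) = 3 - (1 + Y)*(Y + Y**2))
(O(2 + 3*(-4)) + H)**2 = ((3 - (2 + 3*(-4)) - (2 + 3*(-4))**3 - 2*(2 + 3*(-4))**2) + 3/4)**2 = ((3 - (2 - 12) - (2 - 12)**3 - 2*(2 - 12)**2) + 3/4)**2 = ((3 - 1*(-10) - 1*(-10)**3 - 2*(-10)**2) + 3/4)**2 = ((3 + 10 - 1*(-1000) - 2*100) + 3/4)**2 = ((3 + 10 + 1000 - 200) + 3/4)**2 = (813 + 3/4)**2 = (3255/4)**2 = 10595025/16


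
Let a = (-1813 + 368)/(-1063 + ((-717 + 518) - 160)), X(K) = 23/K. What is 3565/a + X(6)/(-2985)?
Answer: 18158691613/5175990 ≈ 3508.3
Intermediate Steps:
a = 1445/1422 (a = -1445/(-1063 + (-199 - 160)) = -1445/(-1063 - 359) = -1445/(-1422) = -1445*(-1/1422) = 1445/1422 ≈ 1.0162)
3565/a + X(6)/(-2985) = 3565/(1445/1422) + (23/6)/(-2985) = 3565*(1422/1445) + (23*(1/6))*(-1/2985) = 1013886/289 + (23/6)*(-1/2985) = 1013886/289 - 23/17910 = 18158691613/5175990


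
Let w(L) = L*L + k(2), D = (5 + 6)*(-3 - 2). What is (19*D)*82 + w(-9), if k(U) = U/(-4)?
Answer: -171219/2 ≈ -85610.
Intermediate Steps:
D = -55 (D = 11*(-5) = -55)
k(U) = -U/4 (k(U) = U*(-1/4) = -U/4)
w(L) = -1/2 + L**2 (w(L) = L*L - 1/4*2 = L**2 - 1/2 = -1/2 + L**2)
(19*D)*82 + w(-9) = (19*(-55))*82 + (-1/2 + (-9)**2) = -1045*82 + (-1/2 + 81) = -85690 + 161/2 = -171219/2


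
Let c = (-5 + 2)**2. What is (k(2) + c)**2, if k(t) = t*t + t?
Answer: 225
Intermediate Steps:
k(t) = t + t**2 (k(t) = t**2 + t = t + t**2)
c = 9 (c = (-3)**2 = 9)
(k(2) + c)**2 = (2*(1 + 2) + 9)**2 = (2*3 + 9)**2 = (6 + 9)**2 = 15**2 = 225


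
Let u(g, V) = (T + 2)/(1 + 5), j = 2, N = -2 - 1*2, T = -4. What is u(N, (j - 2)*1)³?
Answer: -1/27 ≈ -0.037037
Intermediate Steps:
N = -4 (N = -2 - 2 = -4)
u(g, V) = -⅓ (u(g, V) = (-4 + 2)/(1 + 5) = -2/6 = -2*⅙ = -⅓)
u(N, (j - 2)*1)³ = (-⅓)³ = -1/27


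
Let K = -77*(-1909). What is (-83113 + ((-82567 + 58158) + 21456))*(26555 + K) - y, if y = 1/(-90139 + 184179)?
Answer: -1404636187078721/94040 ≈ -1.4937e+10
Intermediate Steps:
y = 1/94040 ≈ 1.0634e-5
K = 146993
(-83113 + ((-82567 + 58158) + 21456))*(26555 + K) - y = (-83113 + ((-82567 + 58158) + 21456))*(26555 + 146993) - 1*1/94040 = (-83113 + (-24409 + 21456))*173548 - 1/94040 = (-83113 - 2953)*173548 - 1/94040 = -86066*173548 - 1/94040 = -14936582168 - 1/94040 = -1404636187078721/94040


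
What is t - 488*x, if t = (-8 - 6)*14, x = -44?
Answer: 21276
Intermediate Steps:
t = -196 (t = -14*14 = -196)
t - 488*x = -196 - 488*(-44) = -196 + 21472 = 21276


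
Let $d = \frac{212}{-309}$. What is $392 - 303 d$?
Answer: $\frac{61788}{103} \approx 599.88$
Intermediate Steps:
$d = - \frac{212}{309}$ ($d = 212 \left(- \frac{1}{309}\right) = - \frac{212}{309} \approx -0.68608$)
$392 - 303 d = 392 - - \frac{21412}{103} = 392 + \frac{21412}{103} = \frac{61788}{103}$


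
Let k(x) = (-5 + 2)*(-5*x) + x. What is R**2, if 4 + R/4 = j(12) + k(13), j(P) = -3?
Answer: 646416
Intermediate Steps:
k(x) = 16*x (k(x) = -(-15)*x + x = 15*x + x = 16*x)
R = 804 (R = -16 + 4*(-3 + 16*13) = -16 + 4*(-3 + 208) = -16 + 4*205 = -16 + 820 = 804)
R**2 = 804**2 = 646416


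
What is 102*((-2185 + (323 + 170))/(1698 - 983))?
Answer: -172584/715 ≈ -241.38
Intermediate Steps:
102*((-2185 + (323 + 170))/(1698 - 983)) = 102*((-2185 + 493)/715) = 102*(-1692*1/715) = 102*(-1692/715) = -172584/715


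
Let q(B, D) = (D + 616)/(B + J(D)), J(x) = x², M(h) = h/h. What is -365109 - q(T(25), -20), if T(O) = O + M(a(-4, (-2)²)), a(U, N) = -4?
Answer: -77768515/213 ≈ -3.6511e+5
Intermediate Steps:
M(h) = 1
T(O) = 1 + O (T(O) = O + 1 = 1 + O)
q(B, D) = (616 + D)/(B + D²) (q(B, D) = (D + 616)/(B + D²) = (616 + D)/(B + D²))
-365109 - q(T(25), -20) = -365109 - (616 - 20)/((1 + 25) + (-20)²) = -365109 - 596/(26 + 400) = -365109 - 596/426 = -365109 - 1*298/213 = -365109 - 298/213 = -77768515/213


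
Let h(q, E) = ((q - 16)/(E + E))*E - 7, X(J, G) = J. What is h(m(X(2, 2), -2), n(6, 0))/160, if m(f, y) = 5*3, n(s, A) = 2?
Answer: -3/64 ≈ -0.046875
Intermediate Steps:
m(f, y) = 15
h(q, E) = -15 + q/2 (h(q, E) = ((-16 + q)/((2*E)))*E - 7 = ((-16 + q)*(1/(2*E)))*E - 7 = ((-16 + q)/(2*E))*E - 7 = (-8 + q/2) - 7 = -15 + q/2)
h(m(X(2, 2), -2), n(6, 0))/160 = (-15 + (½)*15)/160 = (-15 + 15/2)*(1/160) = -15/2*1/160 = -3/64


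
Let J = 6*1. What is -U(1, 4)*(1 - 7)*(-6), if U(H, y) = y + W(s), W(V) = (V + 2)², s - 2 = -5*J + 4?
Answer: -17568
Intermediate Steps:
J = 6
s = -24 (s = 2 + (-5*6 + 4) = 2 + (-30 + 4) = 2 - 26 = -24)
W(V) = (2 + V)²
U(H, y) = 484 + y (U(H, y) = y + (2 - 24)² = y + (-22)² = y + 484 = 484 + y)
-U(1, 4)*(1 - 7)*(-6) = -(484 + 4)*(1 - 7)*(-6) = -488*(-6)*(-6) = -(-2928)*(-6) = -1*17568 = -17568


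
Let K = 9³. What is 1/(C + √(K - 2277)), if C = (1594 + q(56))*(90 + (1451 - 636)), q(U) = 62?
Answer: 41630/62390048443 - I*√43/374340290658 ≈ 6.6725e-7 - 1.7517e-11*I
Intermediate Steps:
K = 729
C = 1498680 (C = (1594 + 62)*(90 + (1451 - 636)) = 1656*(90 + 815) = 1656*905 = 1498680)
1/(C + √(K - 2277)) = 1/(1498680 + √(729 - 2277)) = 1/(1498680 + √(-1548)) = 1/(1498680 + 6*I*√43)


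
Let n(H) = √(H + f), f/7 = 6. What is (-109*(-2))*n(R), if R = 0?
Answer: 218*√42 ≈ 1412.8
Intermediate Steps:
f = 42 (f = 7*6 = 42)
n(H) = √(42 + H) (n(H) = √(H + 42) = √(42 + H))
(-109*(-2))*n(R) = (-109*(-2))*√(42 + 0) = 218*√42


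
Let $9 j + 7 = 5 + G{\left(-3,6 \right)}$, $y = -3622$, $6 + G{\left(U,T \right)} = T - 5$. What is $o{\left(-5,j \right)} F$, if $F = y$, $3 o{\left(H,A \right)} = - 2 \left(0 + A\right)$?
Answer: $- \frac{50708}{27} \approx -1878.1$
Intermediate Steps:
$G{\left(U,T \right)} = -11 + T$ ($G{\left(U,T \right)} = -6 + \left(T - 5\right) = -6 + \left(-5 + T\right) = -11 + T$)
$j = - \frac{7}{9}$ ($j = - \frac{7}{9} + \frac{5 + \left(-11 + 6\right)}{9} = - \frac{7}{9} + \frac{5 - 5}{9} = - \frac{7}{9} + \frac{1}{9} \cdot 0 = - \frac{7}{9} + 0 = - \frac{7}{9} \approx -0.77778$)
$o{\left(H,A \right)} = - \frac{2 A}{3}$ ($o{\left(H,A \right)} = \frac{\left(-2\right) \left(0 + A\right)}{3} = \frac{\left(-2\right) A}{3} = - \frac{2 A}{3}$)
$F = -3622$
$o{\left(-5,j \right)} F = \left(- \frac{2}{3}\right) \left(- \frac{7}{9}\right) \left(-3622\right) = \frac{14}{27} \left(-3622\right) = - \frac{50708}{27}$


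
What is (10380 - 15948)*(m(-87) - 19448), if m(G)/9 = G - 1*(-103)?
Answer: 107484672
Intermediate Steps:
m(G) = 927 + 9*G (m(G) = 9*(G - 1*(-103)) = 9*(G + 103) = 9*(103 + G) = 927 + 9*G)
(10380 - 15948)*(m(-87) - 19448) = (10380 - 15948)*((927 + 9*(-87)) - 19448) = -5568*((927 - 783) - 19448) = -5568*(144 - 19448) = -5568*(-19304) = 107484672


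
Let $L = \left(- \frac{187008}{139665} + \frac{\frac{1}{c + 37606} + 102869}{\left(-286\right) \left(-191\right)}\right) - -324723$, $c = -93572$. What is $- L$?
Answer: $- \frac{46217215649459682579}{142327886223380} \approx -3.2472 \cdot 10^{5}$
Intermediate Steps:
$L = \frac{46217215649459682579}{142327886223380}$ ($L = \left(- \frac{187008}{139665} + \frac{\frac{1}{-93572 + 37606} + 102869}{\left(-286\right) \left(-191\right)}\right) - -324723 = \left(\left(-187008\right) \frac{1}{139665} + \frac{\frac{1}{-55966} + 102869}{54626}\right) + 324723 = \left(- \frac{62336}{46555} + \left(- \frac{1}{55966} + 102869\right) \frac{1}{54626}\right) + 324723 = \left(- \frac{62336}{46555} + \frac{5757166453}{55966} \cdot \frac{1}{54626}\right) + 324723 = \left(- \frac{62336}{46555} + \frac{5757166453}{3057198716}\right) + 324723 = \frac{77451345058839}{142327886223380} + 324723 = \frac{46217215649459682579}{142327886223380} \approx 3.2472 \cdot 10^{5}$)
$- L = \left(-1\right) \frac{46217215649459682579}{142327886223380} = - \frac{46217215649459682579}{142327886223380}$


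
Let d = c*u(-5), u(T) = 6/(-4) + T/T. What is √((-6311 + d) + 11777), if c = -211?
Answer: √22286/2 ≈ 74.642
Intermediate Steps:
u(T) = -½ (u(T) = 6*(-¼) + 1 = -3/2 + 1 = -½)
d = 211/2 (d = -211*(-½) = 211/2 ≈ 105.50)
√((-6311 + d) + 11777) = √((-6311 + 211/2) + 11777) = √(-12411/2 + 11777) = √(11143/2) = √22286/2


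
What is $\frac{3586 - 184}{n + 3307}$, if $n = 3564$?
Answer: $\frac{3402}{6871} \approx 0.49512$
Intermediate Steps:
$\frac{3586 - 184}{n + 3307} = \frac{3586 - 184}{3564 + 3307} = \frac{3402}{6871}$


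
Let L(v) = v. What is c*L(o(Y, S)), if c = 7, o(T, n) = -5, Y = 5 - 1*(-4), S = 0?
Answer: -35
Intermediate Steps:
Y = 9 (Y = 5 + 4 = 9)
c*L(o(Y, S)) = 7*(-5) = -35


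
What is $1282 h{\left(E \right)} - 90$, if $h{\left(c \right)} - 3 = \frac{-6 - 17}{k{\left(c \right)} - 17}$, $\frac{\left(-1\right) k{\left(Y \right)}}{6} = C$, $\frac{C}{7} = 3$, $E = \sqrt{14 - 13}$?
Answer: $\frac{566594}{143} \approx 3962.2$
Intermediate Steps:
$E = 1$ ($E = \sqrt{1} = 1$)
$C = 21$ ($C = 7 \cdot 3 = 21$)
$k{\left(Y \right)} = -126$ ($k{\left(Y \right)} = \left(-6\right) 21 = -126$)
$h{\left(c \right)} = \frac{452}{143}$ ($h{\left(c \right)} = 3 + \frac{-6 - 17}{-126 - 17} = 3 - \frac{23}{-143} = 3 - - \frac{23}{143} = 3 + \frac{23}{143} = \frac{452}{143}$)
$1282 h{\left(E \right)} - 90 = 1282 \cdot \frac{452}{143} - 90 = \frac{579464}{143} - 90 = \frac{566594}{143}$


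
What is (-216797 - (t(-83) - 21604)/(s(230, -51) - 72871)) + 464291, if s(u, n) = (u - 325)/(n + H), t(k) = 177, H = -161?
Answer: 3823420623634/15448557 ≈ 2.4749e+5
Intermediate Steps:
s(u, n) = (-325 + u)/(-161 + n) (s(u, n) = (u - 325)/(n - 161) = (-325 + u)/(-161 + n))
(-216797 - (t(-83) - 21604)/(s(230, -51) - 72871)) + 464291 = (-216797 - (177 - 21604)/((-325 + 230)/(-161 - 51) - 72871)) + 464291 = (-216797 - (-21427)/(-95/(-212) - 72871)) + 464291 = (-216797 - (-21427)/(-1/212*(-95) - 72871)) + 464291 = (-216797 - (-21427)/(95/212 - 72871)) + 464291 = (-216797 - (-21427)/(-15448557/212)) + 464291 = (-216797 - (-21427)*(-212)/15448557) + 464291 = (-216797 - 1*4542524/15448557) + 464291 = (-216797 - 4542524/15448557) + 464291 = -3349205354453/15448557 + 464291 = 3823420623634/15448557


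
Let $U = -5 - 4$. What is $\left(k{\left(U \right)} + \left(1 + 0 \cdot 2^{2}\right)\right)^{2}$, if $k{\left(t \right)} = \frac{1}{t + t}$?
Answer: $\frac{289}{324} \approx 0.89198$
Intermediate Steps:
$U = -9$ ($U = -5 - 4 = -9$)
$k{\left(t \right)} = \frac{1}{2 t}$
$\left(k{\left(U \right)} + \left(1 + 0 \cdot 2^{2}\right)\right)^{2} = \left(\frac{1}{2 \left(-9\right)} + \left(1 + 0 \cdot 2^{2}\right)\right)^{2} = \left(\frac{1}{2} \left(- \frac{1}{9}\right) + \left(1 + 0 \cdot 4\right)\right)^{2} = \left(- \frac{1}{18} + \left(1 + 0\right)\right)^{2} = \left(- \frac{1}{18} + 1\right)^{2} = \left(\frac{17}{18}\right)^{2} = \frac{289}{324}$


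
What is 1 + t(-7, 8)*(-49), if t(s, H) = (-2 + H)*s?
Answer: 2059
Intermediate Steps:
t(s, H) = s*(-2 + H)
1 + t(-7, 8)*(-49) = 1 - 7*(-2 + 8)*(-49) = 1 - 7*6*(-49) = 1 - 42*(-49) = 1 + 2058 = 2059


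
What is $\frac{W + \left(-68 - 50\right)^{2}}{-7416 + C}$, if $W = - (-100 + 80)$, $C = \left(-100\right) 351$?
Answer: $- \frac{1162}{3543} \approx -0.32797$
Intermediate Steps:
$C = -35100$
$W = 20$ ($W = \left(-1\right) \left(-20\right) = 20$)
$\frac{W + \left(-68 - 50\right)^{2}}{-7416 + C} = \frac{20 + \left(-68 - 50\right)^{2}}{-7416 - 35100} = \frac{20 + \left(-118\right)^{2}}{-42516} = \left(20 + 13924\right) \left(- \frac{1}{42516}\right) = 13944 \left(- \frac{1}{42516}\right) = - \frac{1162}{3543}$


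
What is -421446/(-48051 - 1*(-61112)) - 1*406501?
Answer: -5309731007/13061 ≈ -4.0653e+5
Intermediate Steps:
-421446/(-48051 - 1*(-61112)) - 1*406501 = -421446/(-48051 + 61112) - 406501 = -421446/13061 - 406501 = -5309731007/13061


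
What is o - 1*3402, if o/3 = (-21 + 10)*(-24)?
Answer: -2610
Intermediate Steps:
o = 792 (o = 3*((-21 + 10)*(-24)) = 3*(-11*(-24)) = 3*264 = 792)
o - 1*3402 = 792 - 1*3402 = 792 - 3402 = -2610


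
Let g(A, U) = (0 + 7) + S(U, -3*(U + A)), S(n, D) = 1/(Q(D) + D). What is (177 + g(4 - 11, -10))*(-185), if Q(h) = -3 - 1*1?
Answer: -1600065/47 ≈ -34044.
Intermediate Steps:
Q(h) = -4 (Q(h) = -3 - 1 = -4)
S(n, D) = 1/(-4 + D)
g(A, U) = 7 + 1/(-4 - 3*A - 3*U) (g(A, U) = (0 + 7) + 1/(-4 - 3*(U + A)) = 7 + 1/(-4 - 3*(A + U)) = 7 + 1/(-4 + (-3*A - 3*U)) = 7 + 1/(-4 - 3*A - 3*U))
(177 + g(4 - 11, -10))*(-185) = (177 + 3*(9 + 7*(4 - 11) + 7*(-10))/(4 + 3*(4 - 11) + 3*(-10)))*(-185) = (177 + 3*(9 + 7*(-7) - 70)/(4 + 3*(-7) - 30))*(-185) = (177 + 3*(9 - 49 - 70)/(4 - 21 - 30))*(-185) = (177 + 3*(-110)/(-47))*(-185) = (177 + 3*(-1/47)*(-110))*(-185) = (177 + 330/47)*(-185) = (8649/47)*(-185) = -1600065/47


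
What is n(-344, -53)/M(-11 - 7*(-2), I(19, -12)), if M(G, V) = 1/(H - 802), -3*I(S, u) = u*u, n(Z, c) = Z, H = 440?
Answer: 124528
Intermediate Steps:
I(S, u) = -u²/3 (I(S, u) = -u*u/3 = -u²/3)
M(G, V) = -1/362 (M(G, V) = 1/(440 - 802) = 1/(-362) = -1/362)
n(-344, -53)/M(-11 - 7*(-2), I(19, -12)) = -344/(-1/362) = -344*(-362) = 124528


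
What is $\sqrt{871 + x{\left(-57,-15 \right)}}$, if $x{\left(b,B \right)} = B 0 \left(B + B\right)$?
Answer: $\sqrt{871} \approx 29.513$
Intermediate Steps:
$x{\left(b,B \right)} = 0$ ($x{\left(b,B \right)} = 0 \cdot 2 B = 0$)
$\sqrt{871 + x{\left(-57,-15 \right)}} = \sqrt{871 + 0} = \sqrt{871}$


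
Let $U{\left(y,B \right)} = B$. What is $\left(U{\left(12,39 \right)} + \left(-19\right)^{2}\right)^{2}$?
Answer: $160000$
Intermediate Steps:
$\left(U{\left(12,39 \right)} + \left(-19\right)^{2}\right)^{2} = \left(39 + \left(-19\right)^{2}\right)^{2} = \left(39 + 361\right)^{2} = 400^{2} = 160000$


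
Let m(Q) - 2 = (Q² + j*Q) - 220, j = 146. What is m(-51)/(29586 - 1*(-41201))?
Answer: -5063/70787 ≈ -0.071524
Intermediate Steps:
m(Q) = -218 + Q² + 146*Q (m(Q) = 2 + ((Q² + 146*Q) - 220) = 2 + (-220 + Q² + 146*Q) = -218 + Q² + 146*Q)
m(-51)/(29586 - 1*(-41201)) = (-218 + (-51)² + 146*(-51))/(29586 - 1*(-41201)) = (-218 + 2601 - 7446)/(29586 + 41201) = -5063/70787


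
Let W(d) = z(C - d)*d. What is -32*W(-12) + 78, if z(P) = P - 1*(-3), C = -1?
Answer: 5454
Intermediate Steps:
z(P) = 3 + P (z(P) = P + 3 = 3 + P)
W(d) = d*(2 - d) (W(d) = (3 + (-1 - d))*d = (2 - d)*d = d*(2 - d))
-32*W(-12) + 78 = -(-384)*(2 - 1*(-12)) + 78 = -(-384)*(2 + 12) + 78 = -(-384)*14 + 78 = -32*(-168) + 78 = 5376 + 78 = 5454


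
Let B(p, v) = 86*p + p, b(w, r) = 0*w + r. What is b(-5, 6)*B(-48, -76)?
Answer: -25056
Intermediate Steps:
b(w, r) = r (b(w, r) = 0 + r = r)
B(p, v) = 87*p
b(-5, 6)*B(-48, -76) = 6*(87*(-48)) = 6*(-4176) = -25056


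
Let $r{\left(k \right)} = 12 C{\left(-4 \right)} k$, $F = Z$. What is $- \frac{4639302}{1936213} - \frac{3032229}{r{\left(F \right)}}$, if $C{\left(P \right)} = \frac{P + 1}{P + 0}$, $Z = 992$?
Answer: $- \frac{1970820299011}{5762169888} \approx -342.03$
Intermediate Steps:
$C{\left(P \right)} = \frac{1 + P}{P}$
$F = 992$
$r{\left(k \right)} = 9 k$ ($r{\left(k \right)} = 12 \frac{1 - 4}{-4} k = 12 \left(\left(- \frac{1}{4}\right) \left(-3\right)\right) k = 12 \cdot \frac{3}{4} k = 9 k$)
$- \frac{4639302}{1936213} - \frac{3032229}{r{\left(F \right)}} = - \frac{4639302}{1936213} - \frac{3032229}{9 \cdot 992} = \left(-4639302\right) \frac{1}{1936213} - \frac{3032229}{8928} = - \frac{4639302}{1936213} - \frac{1010743}{2976} = - \frac{1970820299011}{5762169888}$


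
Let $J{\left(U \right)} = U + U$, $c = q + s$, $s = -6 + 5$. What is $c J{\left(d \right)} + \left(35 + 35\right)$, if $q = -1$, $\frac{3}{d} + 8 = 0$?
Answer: $\frac{143}{2} \approx 71.5$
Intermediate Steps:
$d = - \frac{3}{8}$ ($d = \frac{3}{-8 + 0} = \frac{3}{-8} = 3 \left(- \frac{1}{8}\right) = - \frac{3}{8} \approx -0.375$)
$s = -1$
$c = -2$ ($c = -1 - 1 = -2$)
$J{\left(U \right)} = 2 U$
$c J{\left(d \right)} + \left(35 + 35\right) = - 2 \cdot 2 \left(- \frac{3}{8}\right) + \left(35 + 35\right) = \left(-2\right) \left(- \frac{3}{4}\right) + 70 = \frac{3}{2} + 70 = \frac{143}{2}$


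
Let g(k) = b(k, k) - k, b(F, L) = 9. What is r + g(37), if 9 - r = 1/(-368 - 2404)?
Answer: -52667/2772 ≈ -19.000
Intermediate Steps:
r = 24949/2772 (r = 9 - 1/(-368 - 2404) = 9 - 1/(-2772) = 9 - 1*(-1/2772) = 9 + 1/2772 = 24949/2772 ≈ 9.0004)
g(k) = 9 - k
r + g(37) = 24949/2772 + (9 - 1*37) = 24949/2772 + (9 - 37) = 24949/2772 - 28 = -52667/2772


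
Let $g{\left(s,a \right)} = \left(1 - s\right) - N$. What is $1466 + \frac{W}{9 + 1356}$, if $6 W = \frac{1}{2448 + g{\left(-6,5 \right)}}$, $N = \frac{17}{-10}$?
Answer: $\frac{29496466819}{20120373} \approx 1466.0$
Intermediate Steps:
$N = - \frac{17}{10}$ ($N = 17 \left(- \frac{1}{10}\right) = - \frac{17}{10} \approx -1.7$)
$g{\left(s,a \right)} = \frac{27}{10} - s$ ($g{\left(s,a \right)} = \left(1 - s\right) - - \frac{17}{10} = \left(1 - s\right) + \frac{17}{10} = \frac{27}{10} - s$)
$W = \frac{5}{73701}$ ($W = \frac{1}{6 \left(2448 + \left(\frac{27}{10} - -6\right)\right)} = \frac{1}{6 \left(2448 + \left(\frac{27}{10} + 6\right)\right)} = \frac{1}{6 \left(2448 + \frac{87}{10}\right)} = \frac{1}{6 \cdot \frac{24567}{10}} = \frac{1}{6} \cdot \frac{10}{24567} = \frac{5}{73701} \approx 6.7842 \cdot 10^{-5}$)
$1466 + \frac{W}{9 + 1356} = 1466 + \frac{5}{73701 \left(9 + 1356\right)} = 1466 + \frac{5}{73701 \cdot 1365} = 1466 + \frac{5}{73701} \cdot \frac{1}{1365} = 1466 + \frac{1}{20120373} = \frac{29496466819}{20120373}$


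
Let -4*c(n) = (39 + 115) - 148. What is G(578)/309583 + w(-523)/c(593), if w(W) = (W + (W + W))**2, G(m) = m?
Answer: -508079569864/309583 ≈ -1.6412e+6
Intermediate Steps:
w(W) = 9*W**2 (w(W) = (W + 2*W)**2 = (3*W)**2 = 9*W**2)
c(n) = -3/2 (c(n) = -((39 + 115) - 148)/4 = -(154 - 148)/4 = -1/4*6 = -3/2)
G(578)/309583 + w(-523)/c(593) = 578/309583 + (9*(-523)**2)/(-3/2) = 578*(1/309583) + (9*273529)*(-2/3) = 578/309583 + 2461761*(-2/3) = 578/309583 - 1641174 = -508079569864/309583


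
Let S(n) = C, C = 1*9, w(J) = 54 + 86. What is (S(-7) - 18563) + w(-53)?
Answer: -18414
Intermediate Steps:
w(J) = 140
C = 9
S(n) = 9
(S(-7) - 18563) + w(-53) = (9 - 18563) + 140 = -18554 + 140 = -18414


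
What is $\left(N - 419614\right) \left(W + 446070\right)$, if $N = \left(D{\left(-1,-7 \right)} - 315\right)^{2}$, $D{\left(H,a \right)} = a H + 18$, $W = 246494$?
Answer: $-232364917896$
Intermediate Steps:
$D{\left(H,a \right)} = 18 + H a$ ($D{\left(H,a \right)} = H a + 18 = 18 + H a$)
$N = 84100$ ($N = \left(\left(18 - -7\right) - 315\right)^{2} = \left(\left(18 + 7\right) - 315\right)^{2} = \left(25 - 315\right)^{2} = \left(-290\right)^{2} = 84100$)
$\left(N - 419614\right) \left(W + 446070\right) = \left(84100 - 419614\right) \left(246494 + 446070\right) = \left(-335514\right) 692564 = -232364917896$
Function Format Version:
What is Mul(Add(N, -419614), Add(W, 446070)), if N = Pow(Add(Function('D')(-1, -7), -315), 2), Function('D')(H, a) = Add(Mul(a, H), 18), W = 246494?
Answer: -232364917896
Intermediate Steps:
Function('D')(H, a) = Add(18, Mul(H, a)) (Function('D')(H, a) = Add(Mul(H, a), 18) = Add(18, Mul(H, a)))
N = 84100 (N = Pow(Add(Add(18, Mul(-1, -7)), -315), 2) = Pow(Add(Add(18, 7), -315), 2) = Pow(Add(25, -315), 2) = Pow(-290, 2) = 84100)
Mul(Add(N, -419614), Add(W, 446070)) = Mul(Add(84100, -419614), Add(246494, 446070)) = Mul(-335514, 692564) = -232364917896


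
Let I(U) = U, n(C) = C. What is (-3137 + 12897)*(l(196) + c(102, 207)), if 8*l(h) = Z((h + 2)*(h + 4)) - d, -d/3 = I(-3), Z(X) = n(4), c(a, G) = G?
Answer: 2014220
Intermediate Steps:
Z(X) = 4
d = 9 (d = -3*(-3) = 9)
l(h) = -5/8 (l(h) = (4 - 1*9)/8 = (4 - 9)/8 = (⅛)*(-5) = -5/8)
(-3137 + 12897)*(l(196) + c(102, 207)) = (-3137 + 12897)*(-5/8 + 207) = 9760*(1651/8) = 2014220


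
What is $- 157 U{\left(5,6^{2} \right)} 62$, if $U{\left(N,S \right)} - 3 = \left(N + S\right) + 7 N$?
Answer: $-768986$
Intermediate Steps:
$U{\left(N,S \right)} = 3 + S + 8 N$ ($U{\left(N,S \right)} = 3 + \left(\left(N + S\right) + 7 N\right) = 3 + \left(S + 8 N\right) = 3 + S + 8 N$)
$- 157 U{\left(5,6^{2} \right)} 62 = - 157 \left(3 + 6^{2} + 8 \cdot 5\right) 62 = - 157 \left(3 + 36 + 40\right) 62 = \left(-157\right) 79 \cdot 62 = \left(-12403\right) 62 = -768986$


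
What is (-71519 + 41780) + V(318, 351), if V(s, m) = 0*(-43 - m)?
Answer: -29739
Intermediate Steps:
V(s, m) = 0
(-71519 + 41780) + V(318, 351) = (-71519 + 41780) + 0 = -29739 + 0 = -29739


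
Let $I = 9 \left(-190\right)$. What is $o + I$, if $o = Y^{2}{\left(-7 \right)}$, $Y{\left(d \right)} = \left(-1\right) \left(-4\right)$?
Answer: $-1694$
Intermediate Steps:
$I = -1710$
$Y{\left(d \right)} = 4$
$o = 16$ ($o = 4^{2} = 16$)
$o + I = 16 - 1710 = -1694$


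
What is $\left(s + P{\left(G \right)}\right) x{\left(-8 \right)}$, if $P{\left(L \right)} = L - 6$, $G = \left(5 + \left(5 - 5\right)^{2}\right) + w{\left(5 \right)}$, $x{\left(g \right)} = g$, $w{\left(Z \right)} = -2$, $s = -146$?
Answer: $1192$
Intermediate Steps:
$G = 3$ ($G = \left(5 + \left(5 - 5\right)^{2}\right) - 2 = \left(5 + 0^{2}\right) - 2 = \left(5 + 0\right) - 2 = 5 - 2 = 3$)
$P{\left(L \right)} = -6 + L$ ($P{\left(L \right)} = L - 6 = -6 + L$)
$\left(s + P{\left(G \right)}\right) x{\left(-8 \right)} = \left(-146 + \left(-6 + 3\right)\right) \left(-8\right) = \left(-146 - 3\right) \left(-8\right) = \left(-149\right) \left(-8\right) = 1192$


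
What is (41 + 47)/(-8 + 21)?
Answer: 88/13 ≈ 6.7692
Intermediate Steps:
(41 + 47)/(-8 + 21) = 88/13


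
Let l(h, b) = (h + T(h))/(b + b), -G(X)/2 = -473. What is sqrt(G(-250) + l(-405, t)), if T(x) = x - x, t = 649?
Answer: sqrt(1593298894)/1298 ≈ 30.752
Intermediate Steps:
G(X) = 946 (G(X) = -2*(-473) = 946)
T(x) = 0
l(h, b) = h/(2*b) (l(h, b) = (h + 0)/(b + b) = h/((2*b)) = h*(1/(2*b)) = h/(2*b))
sqrt(G(-250) + l(-405, t)) = sqrt(946 + (1/2)*(-405)/649) = sqrt(946 + (1/2)*(-405)*(1/649)) = sqrt(946 - 405/1298) = sqrt(1227503/1298) = sqrt(1593298894)/1298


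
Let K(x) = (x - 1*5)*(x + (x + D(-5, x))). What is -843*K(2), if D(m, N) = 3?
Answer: 17703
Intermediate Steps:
K(x) = (-5 + x)*(3 + 2*x) (K(x) = (x - 1*5)*(x + (x + 3)) = (x - 5)*(x + (3 + x)) = (-5 + x)*(3 + 2*x))
-843*K(2) = -843*(-15 - 7*2 + 2*2**2) = -843*(-15 - 14 + 2*4) = -843*(-15 - 14 + 8) = -843*(-21) = 17703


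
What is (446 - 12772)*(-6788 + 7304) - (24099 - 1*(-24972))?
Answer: -6409287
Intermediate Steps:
(446 - 12772)*(-6788 + 7304) - (24099 - 1*(-24972)) = -12326*516 - (24099 + 24972) = -6360216 - 1*49071 = -6360216 - 49071 = -6409287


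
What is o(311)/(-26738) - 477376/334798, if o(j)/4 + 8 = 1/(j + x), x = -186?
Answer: -398543020798/279744653875 ≈ -1.4247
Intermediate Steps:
o(j) = -32 + 4/(-186 + j) (o(j) = -32 + 4/(j - 186) = -32 + 4/(-186 + j))
o(311)/(-26738) - 477376/334798 = (4*(1489 - 8*311)/(-186 + 311))/(-26738) - 477376/334798 = (4*(1489 - 2488)/125)*(-1/26738) - 477376*1/334798 = (4*(1/125)*(-999))*(-1/26738) - 238688/167399 = -3996/125*(-1/26738) - 238688/167399 = 1998/1671125 - 238688/167399 = -398543020798/279744653875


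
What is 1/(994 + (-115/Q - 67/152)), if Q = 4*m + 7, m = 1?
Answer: 1672/1643751 ≈ 0.0010172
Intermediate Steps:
Q = 11 (Q = 4*1 + 7 = 4 + 7 = 11)
1/(994 + (-115/Q - 67/152)) = 1/(994 + (-115/11 - 67/152)) = 1/(994 - 18217/1672) = 1/(1643751/1672) = 1672/1643751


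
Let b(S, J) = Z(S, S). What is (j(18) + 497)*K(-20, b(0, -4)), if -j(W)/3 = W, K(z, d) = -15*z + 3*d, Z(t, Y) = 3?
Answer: 136887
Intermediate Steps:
b(S, J) = 3
j(W) = -3*W
(j(18) + 497)*K(-20, b(0, -4)) = (-3*18 + 497)*(-15*(-20) + 3*3) = (-54 + 497)*(300 + 9) = 443*309 = 136887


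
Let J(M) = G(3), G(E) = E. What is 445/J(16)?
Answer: 445/3 ≈ 148.33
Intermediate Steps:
J(M) = 3
445/J(16) = 445/3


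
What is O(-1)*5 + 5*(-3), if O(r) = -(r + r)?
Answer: -5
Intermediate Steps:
O(r) = -2*r
O(-1)*5 + 5*(-3) = -2*(-1)*5 + 5*(-3) = 2*5 - 15 = 10 - 15 = -5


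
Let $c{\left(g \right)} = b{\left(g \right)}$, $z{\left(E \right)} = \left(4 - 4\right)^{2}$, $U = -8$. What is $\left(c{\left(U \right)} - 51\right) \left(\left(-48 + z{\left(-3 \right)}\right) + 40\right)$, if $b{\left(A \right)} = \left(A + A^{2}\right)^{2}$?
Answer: $-24680$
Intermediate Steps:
$z{\left(E \right)} = 0$ ($z{\left(E \right)} = 0^{2} = 0$)
$c{\left(g \right)} = g^{2} \left(1 + g\right)^{2}$
$\left(c{\left(U \right)} - 51\right) \left(\left(-48 + z{\left(-3 \right)}\right) + 40\right) = \left(\left(-8\right)^{2} \left(1 - 8\right)^{2} - 51\right) \left(\left(-48 + 0\right) + 40\right) = \left(64 \left(-7\right)^{2} - 51\right) \left(-48 + 40\right) = \left(64 \cdot 49 - 51\right) \left(-8\right) = \left(3136 - 51\right) \left(-8\right) = 3085 \left(-8\right) = -24680$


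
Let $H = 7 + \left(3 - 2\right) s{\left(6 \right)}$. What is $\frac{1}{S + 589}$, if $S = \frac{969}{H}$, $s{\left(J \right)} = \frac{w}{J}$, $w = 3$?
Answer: $\frac{5}{3591} \approx 0.0013924$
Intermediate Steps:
$s{\left(J \right)} = \frac{3}{J}$
$H = \frac{15}{2}$ ($H = 7 + \left(3 - 2\right) \frac{3}{6} = 7 + \left(3 - 2\right) 3 \cdot \frac{1}{6} = 7 + 1 \cdot \frac{1}{2} = 7 + \frac{1}{2} = \frac{15}{2} \approx 7.5$)
$S = \frac{646}{5}$ ($S = \frac{969}{\frac{15}{2}} = 969 \cdot \frac{2}{15} = \frac{646}{5} \approx 129.2$)
$\frac{1}{S + 589} = \frac{1}{\frac{646}{5} + 589} = \frac{1}{\frac{3591}{5}} = \frac{5}{3591}$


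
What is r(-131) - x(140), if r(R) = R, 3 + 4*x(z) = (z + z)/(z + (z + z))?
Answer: -1565/12 ≈ -130.42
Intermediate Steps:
x(z) = -7/12 (x(z) = -¾ + ((z + z)/(z + (z + z)))/4 = -¾ + ((2*z)/(z + 2*z))/4 = -¾ + ((2*z)/((3*z)))/4 = -¾ + ((2*z)*(1/(3*z)))/4 = -¾ + (¼)*(⅔) = -¾ + ⅙ = -7/12)
r(-131) - x(140) = -131 - 1*(-7/12) = -131 + 7/12 = -1565/12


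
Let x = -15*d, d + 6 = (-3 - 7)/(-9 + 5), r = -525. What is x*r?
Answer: -55125/2 ≈ -27563.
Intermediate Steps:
d = -7/2 (d = -6 + (-3 - 7)/(-9 + 5) = -6 - 10/(-4) = -6 - 10*(-¼) = -6 + 5/2 = -7/2 ≈ -3.5000)
x = 105/2 (x = -15*(-7/2) = 105/2 ≈ 52.500)
x*r = (105/2)*(-525) = -55125/2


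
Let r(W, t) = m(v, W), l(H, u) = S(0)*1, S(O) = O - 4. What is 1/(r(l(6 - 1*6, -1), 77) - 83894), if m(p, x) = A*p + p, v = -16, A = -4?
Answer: -1/83846 ≈ -1.1927e-5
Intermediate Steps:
S(O) = -4 + O
m(p, x) = -3*p (m(p, x) = -4*p + p = -3*p)
l(H, u) = -4 (l(H, u) = (-4 + 0)*1 = -4*1 = -4)
r(W, t) = 48 (r(W, t) = -3*(-16) = 48)
1/(r(l(6 - 1*6, -1), 77) - 83894) = 1/(48 - 83894) = 1/(-83846) = -1/83846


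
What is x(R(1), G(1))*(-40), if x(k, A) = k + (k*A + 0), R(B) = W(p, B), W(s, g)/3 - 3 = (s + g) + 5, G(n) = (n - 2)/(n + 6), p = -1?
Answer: -5760/7 ≈ -822.86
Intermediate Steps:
G(n) = (-2 + n)/(6 + n)
W(s, g) = 24 + 3*g + 3*s (W(s, g) = 9 + 3*((s + g) + 5) = 9 + 3*((g + s) + 5) = 9 + 3*(5 + g + s) = 9 + (15 + 3*g + 3*s) = 24 + 3*g + 3*s)
R(B) = 21 + 3*B (R(B) = 24 + 3*B + 3*(-1) = 24 + 3*B - 3 = 21 + 3*B)
x(k, A) = k + A*k (x(k, A) = k + (A*k + 0) = k + A*k)
x(R(1), G(1))*(-40) = ((21 + 3*1)*(1 + (-2 + 1)/(6 + 1)))*(-40) = ((21 + 3)*(1 - 1/7))*(-40) = (24*(1 + (1/7)*(-1)))*(-40) = (24*(1 - 1/7))*(-40) = (24*(6/7))*(-40) = (144/7)*(-40) = -5760/7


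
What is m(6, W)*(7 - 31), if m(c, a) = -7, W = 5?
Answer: 168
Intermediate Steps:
m(6, W)*(7 - 31) = -7*(7 - 31) = -7*(-24) = 168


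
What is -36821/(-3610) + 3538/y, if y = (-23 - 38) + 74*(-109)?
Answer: 286472087/29338470 ≈ 9.7644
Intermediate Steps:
y = -8127 (y = -61 - 8066 = -8127)
-36821/(-3610) + 3538/y = -36821/(-3610) + 3538/(-8127) = -36821*(-1/3610) + 3538*(-1/8127) = 36821/3610 - 3538/8127 = 286472087/29338470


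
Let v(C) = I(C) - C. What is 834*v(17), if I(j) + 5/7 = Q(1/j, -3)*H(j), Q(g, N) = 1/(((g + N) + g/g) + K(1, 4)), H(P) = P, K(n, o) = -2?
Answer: -8616054/469 ≈ -18371.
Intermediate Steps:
Q(g, N) = 1/(-1 + N + g) (Q(g, N) = 1/(((g + N) + g/g) - 2) = 1/(((N + g) + 1) - 2) = 1/((1 + N + g) - 2) = 1/(-1 + N + g))
I(j) = -5/7 + j/(-4 + 1/j) (I(j) = -5/7 + j/(-1 - 3 + 1/j) = -5/7 + j/(-4 + 1/j))
v(C) = -C + (-5 + 7*C**2 + 20*C)/(7*(1 - 4*C)) (v(C) = (-5 + 7*C**2 + 20*C)/(7*(1 - 4*C)) - C = -C + (-5 + 7*C**2 + 20*C)/(7*(1 - 4*C)))
834*v(17) = 834*((5 - 35*17**2 - 13*17)/(7*(-1 + 4*17))) = 834*((5 - 35*289 - 221)/(7*(-1 + 68))) = 834*((1/7)*(5 - 10115 - 221)/67) = 834*((1/7)*(1/67)*(-10331)) = 834*(-10331/469) = -8616054/469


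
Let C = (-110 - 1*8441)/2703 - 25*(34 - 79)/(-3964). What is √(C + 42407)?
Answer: √4211179886455485/315138 ≈ 205.92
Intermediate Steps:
C = -2172767/630276 (C = (-110 - 8441)*(1/2703) - 25*(-45)*(-1/3964) = -8551*1/2703 + 1125*(-1/3964) = -503/159 - 1125/3964 = -2172767/630276 ≈ -3.4473)
√(C + 42407) = √(-2172767/630276 + 42407) = √(26725941565/630276) = √4211179886455485/315138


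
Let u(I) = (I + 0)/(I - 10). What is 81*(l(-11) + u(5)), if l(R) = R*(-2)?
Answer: 1701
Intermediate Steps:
l(R) = -2*R
u(I) = I/(-10 + I)
81*(l(-11) + u(5)) = 81*(-2*(-11) + 5/(-10 + 5)) = 81*(22 + 5/(-5)) = 81*(22 + 5*(-⅕)) = 81*(22 - 1) = 81*21 = 1701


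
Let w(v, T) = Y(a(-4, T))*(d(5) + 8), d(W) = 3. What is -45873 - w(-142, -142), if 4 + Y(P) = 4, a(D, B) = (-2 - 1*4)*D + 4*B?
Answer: -45873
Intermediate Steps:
a(D, B) = -6*D + 4*B (a(D, B) = (-2 - 4)*D + 4*B = -6*D + 4*B)
Y(P) = 0 (Y(P) = -4 + 4 = 0)
w(v, T) = 0 (w(v, T) = 0*(3 + 8) = 0*11 = 0)
-45873 - w(-142, -142) = -45873 - 1*0 = -45873 + 0 = -45873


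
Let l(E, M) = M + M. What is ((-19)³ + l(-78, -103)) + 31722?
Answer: 24657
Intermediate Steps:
l(E, M) = 2*M
((-19)³ + l(-78, -103)) + 31722 = ((-19)³ + 2*(-103)) + 31722 = (-6859 - 206) + 31722 = -7065 + 31722 = 24657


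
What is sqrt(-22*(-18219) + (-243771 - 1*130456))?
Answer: sqrt(26591) ≈ 163.07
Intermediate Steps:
sqrt(-22*(-18219) + (-243771 - 1*130456)) = sqrt(400818 + (-243771 - 130456)) = sqrt(400818 - 374227) = sqrt(26591)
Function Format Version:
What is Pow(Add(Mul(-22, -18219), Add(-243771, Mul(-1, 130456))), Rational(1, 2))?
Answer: Pow(26591, Rational(1, 2)) ≈ 163.07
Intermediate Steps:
Pow(Add(Mul(-22, -18219), Add(-243771, Mul(-1, 130456))), Rational(1, 2)) = Pow(Add(400818, Add(-243771, -130456)), Rational(1, 2)) = Pow(Add(400818, -374227), Rational(1, 2)) = Pow(26591, Rational(1, 2))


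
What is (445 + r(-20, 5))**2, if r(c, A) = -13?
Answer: 186624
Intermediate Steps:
(445 + r(-20, 5))**2 = (445 - 13)**2 = 432**2 = 186624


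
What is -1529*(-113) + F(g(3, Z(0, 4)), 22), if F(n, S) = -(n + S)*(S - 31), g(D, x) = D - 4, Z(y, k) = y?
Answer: 172966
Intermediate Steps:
g(D, x) = -4 + D
F(n, S) = -(-31 + S)*(S + n) (F(n, S) = -(S + n)*(-31 + S) = -(-31 + S)*(S + n))
-1529*(-113) + F(g(3, Z(0, 4)), 22) = -1529*(-113) + (-1*22² + 31*22 + 31*(-4 + 3) - 1*22*(-4 + 3)) = 172777 + (-1*484 + 682 + 31*(-1) - 1*22*(-1)) = 172777 + (-484 + 682 - 31 + 22) = 172777 + 189 = 172966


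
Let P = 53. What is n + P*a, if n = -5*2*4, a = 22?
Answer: 1126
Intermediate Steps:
n = -40 (n = -10*4 = -40)
n + P*a = -40 + 53*22 = -40 + 1166 = 1126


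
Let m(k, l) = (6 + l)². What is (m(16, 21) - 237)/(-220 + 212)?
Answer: -123/2 ≈ -61.500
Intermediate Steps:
(m(16, 21) - 237)/(-220 + 212) = ((6 + 21)² - 237)/(-220 + 212) = (27² - 237)/(-8) = (729 - 237)*(-⅛) = 492*(-⅛) = -123/2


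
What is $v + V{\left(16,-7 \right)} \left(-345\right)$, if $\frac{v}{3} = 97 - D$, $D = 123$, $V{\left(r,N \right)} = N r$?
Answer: $38562$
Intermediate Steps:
$v = -78$ ($v = 3 \left(97 - 123\right) = 3 \left(-26\right) = -78$)
$v + V{\left(16,-7 \right)} \left(-345\right) = -78 + \left(-7\right) 16 \left(-345\right) = -78 - -38640 = -78 + 38640 = 38562$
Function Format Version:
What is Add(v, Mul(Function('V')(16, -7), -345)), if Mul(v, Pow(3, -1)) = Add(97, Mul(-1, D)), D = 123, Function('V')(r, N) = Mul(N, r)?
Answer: 38562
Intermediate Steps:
v = -78 (v = Mul(3, Add(97, Mul(-1, 123))) = Mul(3, Add(97, -123)) = Mul(3, -26) = -78)
Add(v, Mul(Function('V')(16, -7), -345)) = Add(-78, Mul(Mul(-7, 16), -345)) = Add(-78, Mul(-112, -345)) = Add(-78, 38640) = 38562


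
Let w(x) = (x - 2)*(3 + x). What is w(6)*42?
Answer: 1512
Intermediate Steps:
w(x) = (-2 + x)*(3 + x)
w(6)*42 = (-6 + 6 + 6²)*42 = (-6 + 6 + 36)*42 = 36*42 = 1512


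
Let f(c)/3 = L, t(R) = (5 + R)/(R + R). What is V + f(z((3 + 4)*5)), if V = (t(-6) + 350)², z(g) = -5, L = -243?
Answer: 17543425/144 ≈ 1.2183e+5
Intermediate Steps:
t(R) = (5 + R)/(2*R) (t(R) = (5 + R)/((2*R)) = (5 + R)*(1/(2*R)) = (5 + R)/(2*R))
V = 17648401/144 (V = ((½)*(5 - 6)/(-6) + 350)² = ((½)*(-⅙)*(-1) + 350)² = (1/12 + 350)² = (4201/12)² = 17648401/144 ≈ 1.2256e+5)
f(c) = -729 (f(c) = 3*(-243) = -729)
V + f(z((3 + 4)*5)) = 17648401/144 - 729 = 17543425/144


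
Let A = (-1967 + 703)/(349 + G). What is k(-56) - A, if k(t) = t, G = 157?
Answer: -13536/253 ≈ -53.502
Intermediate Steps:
A = -632/253 (A = (-1967 + 703)/(349 + 157) = -1264/506 = -1264*1/506 = -632/253 ≈ -2.4980)
k(-56) - A = -56 - 1*(-632/253) = -56 + 632/253 = -13536/253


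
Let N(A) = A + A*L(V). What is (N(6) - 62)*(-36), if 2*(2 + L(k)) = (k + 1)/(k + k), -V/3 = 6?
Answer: 2397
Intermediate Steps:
V = -18 (V = -3*6 = -18)
L(k) = -2 + (1 + k)/(4*k) (L(k) = -2 + ((k + 1)/(k + k))/2 = -2 + ((1 + k)/((2*k)))/2 = -2 + ((1 + k)*(1/(2*k)))/2 = -2 + ((1 + k)/(2*k))/2 = -2 + (1 + k)/(4*k))
N(A) = -55*A/72 (N(A) = A + A*((¼)*(1 - 7*(-18))/(-18)) = A + A*((¼)*(-1/18)*(1 + 126)) = A + A*((¼)*(-1/18)*127) = A + A*(-127/72) = A - 127*A/72 = -55*A/72)
(N(6) - 62)*(-36) = (-55/72*6 - 62)*(-36) = (-55/12 - 62)*(-36) = -799/12*(-36) = 2397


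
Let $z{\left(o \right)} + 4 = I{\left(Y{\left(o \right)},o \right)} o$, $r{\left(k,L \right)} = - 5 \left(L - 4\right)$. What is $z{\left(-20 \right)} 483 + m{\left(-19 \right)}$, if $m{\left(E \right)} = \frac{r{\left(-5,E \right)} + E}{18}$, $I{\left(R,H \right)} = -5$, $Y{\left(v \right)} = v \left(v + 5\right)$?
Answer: $\frac{139120}{3} \approx 46373.0$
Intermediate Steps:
$Y{\left(v \right)} = v \left(5 + v\right)$
$r{\left(k,L \right)} = 20 - 5 L$ ($r{\left(k,L \right)} = - 5 \left(-4 + L\right) = 20 - 5 L$)
$m{\left(E \right)} = \frac{10}{9} - \frac{2 E}{9}$ ($m{\left(E \right)} = \frac{\left(20 - 5 E\right) + E}{18} = \left(20 - 4 E\right) \frac{1}{18} = \frac{10}{9} - \frac{2 E}{9}$)
$z{\left(o \right)} = -4 - 5 o$
$z{\left(-20 \right)} 483 + m{\left(-19 \right)} = \left(-4 - -100\right) 483 + \left(\frac{10}{9} - - \frac{38}{9}\right) = \left(-4 + 100\right) 483 + \left(\frac{10}{9} + \frac{38}{9}\right) = 96 \cdot 483 + \frac{16}{3} = 46368 + \frac{16}{3} = \frac{139120}{3}$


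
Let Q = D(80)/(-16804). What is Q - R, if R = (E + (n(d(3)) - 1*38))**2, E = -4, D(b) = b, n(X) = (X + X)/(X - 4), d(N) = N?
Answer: -9679124/4201 ≈ -2304.0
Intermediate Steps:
n(X) = 2*X/(-4 + X) (n(X) = (2*X)/(-4 + X) = 2*X/(-4 + X))
R = 2304 (R = (-4 + (2*3/(-4 + 3) - 1*38))**2 = (-4 + (2*3/(-1) - 38))**2 = (-4 + (2*3*(-1) - 38))**2 = (-4 + (-6 - 38))**2 = (-4 - 44)**2 = (-48)**2 = 2304)
Q = -20/4201 (Q = 80/(-16804) = 80*(-1/16804) = -20/4201 ≈ -0.0047608)
Q - R = -20/4201 - 1*2304 = -20/4201 - 2304 = -9679124/4201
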